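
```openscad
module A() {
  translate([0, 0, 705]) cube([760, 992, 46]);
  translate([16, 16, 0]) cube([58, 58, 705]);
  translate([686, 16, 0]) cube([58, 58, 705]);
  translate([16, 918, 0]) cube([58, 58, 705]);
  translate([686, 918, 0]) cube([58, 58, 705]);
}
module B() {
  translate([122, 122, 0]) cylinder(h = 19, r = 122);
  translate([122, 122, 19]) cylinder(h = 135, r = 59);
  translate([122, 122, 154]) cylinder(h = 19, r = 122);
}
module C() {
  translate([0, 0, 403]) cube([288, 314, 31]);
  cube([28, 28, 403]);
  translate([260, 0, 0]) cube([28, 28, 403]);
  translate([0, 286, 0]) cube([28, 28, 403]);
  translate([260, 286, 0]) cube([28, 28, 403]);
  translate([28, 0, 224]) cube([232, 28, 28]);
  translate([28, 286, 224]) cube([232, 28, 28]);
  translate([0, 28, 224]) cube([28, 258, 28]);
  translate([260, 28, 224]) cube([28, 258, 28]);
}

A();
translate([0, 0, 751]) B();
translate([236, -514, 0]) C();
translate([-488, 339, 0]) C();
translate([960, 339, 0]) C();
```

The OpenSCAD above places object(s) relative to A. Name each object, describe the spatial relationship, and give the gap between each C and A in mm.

Each stool's nearest face is 200 mm from the table's bounding box.

A is a table. B is a spool. C is a stool. The spool is on top of the table. Three stools sit around the table at the −y, −x, +x sides. The gap between each stool and the table is 200 mm.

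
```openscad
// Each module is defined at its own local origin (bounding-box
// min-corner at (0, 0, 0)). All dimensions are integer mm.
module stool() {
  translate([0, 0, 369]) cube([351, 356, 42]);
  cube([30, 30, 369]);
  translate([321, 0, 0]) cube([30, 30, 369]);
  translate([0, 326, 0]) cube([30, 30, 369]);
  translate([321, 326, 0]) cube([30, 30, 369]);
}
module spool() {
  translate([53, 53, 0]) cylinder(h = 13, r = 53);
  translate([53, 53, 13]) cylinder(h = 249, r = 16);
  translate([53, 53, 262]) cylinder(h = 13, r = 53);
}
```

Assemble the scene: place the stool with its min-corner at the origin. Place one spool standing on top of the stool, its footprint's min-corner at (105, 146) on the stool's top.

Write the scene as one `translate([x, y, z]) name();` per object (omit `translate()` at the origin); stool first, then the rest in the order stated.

stool();
translate([105, 146, 411]) spool();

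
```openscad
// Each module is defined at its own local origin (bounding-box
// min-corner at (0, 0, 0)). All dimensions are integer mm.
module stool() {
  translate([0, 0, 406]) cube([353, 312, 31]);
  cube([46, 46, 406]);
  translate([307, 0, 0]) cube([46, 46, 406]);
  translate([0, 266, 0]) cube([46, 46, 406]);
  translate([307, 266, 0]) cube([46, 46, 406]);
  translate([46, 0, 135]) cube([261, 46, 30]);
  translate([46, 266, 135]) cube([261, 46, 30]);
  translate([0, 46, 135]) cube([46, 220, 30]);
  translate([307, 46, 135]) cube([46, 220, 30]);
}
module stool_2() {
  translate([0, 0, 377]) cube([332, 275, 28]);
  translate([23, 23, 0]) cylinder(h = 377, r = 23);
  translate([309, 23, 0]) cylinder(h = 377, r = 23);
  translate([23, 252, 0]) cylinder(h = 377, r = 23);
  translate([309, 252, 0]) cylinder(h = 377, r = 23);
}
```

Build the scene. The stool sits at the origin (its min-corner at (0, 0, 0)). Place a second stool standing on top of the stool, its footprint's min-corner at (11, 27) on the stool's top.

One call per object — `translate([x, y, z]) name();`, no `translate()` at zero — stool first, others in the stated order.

stool();
translate([11, 27, 437]) stool_2();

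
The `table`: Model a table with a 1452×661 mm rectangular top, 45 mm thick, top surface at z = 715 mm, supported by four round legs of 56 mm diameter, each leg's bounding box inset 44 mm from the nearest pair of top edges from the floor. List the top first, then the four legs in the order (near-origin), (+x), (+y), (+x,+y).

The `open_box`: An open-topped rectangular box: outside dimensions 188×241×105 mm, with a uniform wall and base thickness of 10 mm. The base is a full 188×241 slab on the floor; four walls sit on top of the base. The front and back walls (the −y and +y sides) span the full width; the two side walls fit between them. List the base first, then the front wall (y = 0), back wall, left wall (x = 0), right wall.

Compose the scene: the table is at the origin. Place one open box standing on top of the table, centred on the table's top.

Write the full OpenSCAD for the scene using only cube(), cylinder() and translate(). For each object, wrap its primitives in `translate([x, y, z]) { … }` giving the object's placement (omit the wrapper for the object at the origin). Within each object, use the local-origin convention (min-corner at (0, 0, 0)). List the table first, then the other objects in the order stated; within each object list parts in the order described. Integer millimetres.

translate([0, 0, 670]) cube([1452, 661, 45]);
translate([72, 72, 0]) cylinder(h = 670, r = 28);
translate([1380, 72, 0]) cylinder(h = 670, r = 28);
translate([72, 589, 0]) cylinder(h = 670, r = 28);
translate([1380, 589, 0]) cylinder(h = 670, r = 28);
translate([632, 210, 715]) {
  cube([188, 241, 10]);
  translate([0, 0, 10]) cube([188, 10, 95]);
  translate([0, 231, 10]) cube([188, 10, 95]);
  translate([0, 10, 10]) cube([10, 221, 95]);
  translate([178, 10, 10]) cube([10, 221, 95]);
}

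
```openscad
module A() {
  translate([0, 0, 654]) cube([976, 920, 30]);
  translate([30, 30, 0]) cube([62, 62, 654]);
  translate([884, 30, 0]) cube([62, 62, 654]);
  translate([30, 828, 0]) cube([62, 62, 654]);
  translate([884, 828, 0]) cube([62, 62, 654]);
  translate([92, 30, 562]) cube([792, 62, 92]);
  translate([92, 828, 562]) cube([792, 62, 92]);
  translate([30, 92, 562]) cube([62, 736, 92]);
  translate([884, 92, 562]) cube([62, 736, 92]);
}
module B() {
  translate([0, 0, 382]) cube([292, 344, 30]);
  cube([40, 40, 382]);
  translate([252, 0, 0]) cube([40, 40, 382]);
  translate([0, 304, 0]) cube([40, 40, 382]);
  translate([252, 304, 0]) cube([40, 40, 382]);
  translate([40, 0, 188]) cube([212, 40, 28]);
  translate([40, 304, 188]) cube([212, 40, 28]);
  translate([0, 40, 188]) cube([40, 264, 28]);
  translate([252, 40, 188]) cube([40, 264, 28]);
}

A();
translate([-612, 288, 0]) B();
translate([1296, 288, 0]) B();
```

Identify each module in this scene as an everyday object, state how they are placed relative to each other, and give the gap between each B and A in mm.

A is a table. B is a stool. Two stools sit around the table at the −x, +x sides. The gap between each stool and the table is 320 mm.

Each stool's nearest face is 320 mm from the table's bounding box.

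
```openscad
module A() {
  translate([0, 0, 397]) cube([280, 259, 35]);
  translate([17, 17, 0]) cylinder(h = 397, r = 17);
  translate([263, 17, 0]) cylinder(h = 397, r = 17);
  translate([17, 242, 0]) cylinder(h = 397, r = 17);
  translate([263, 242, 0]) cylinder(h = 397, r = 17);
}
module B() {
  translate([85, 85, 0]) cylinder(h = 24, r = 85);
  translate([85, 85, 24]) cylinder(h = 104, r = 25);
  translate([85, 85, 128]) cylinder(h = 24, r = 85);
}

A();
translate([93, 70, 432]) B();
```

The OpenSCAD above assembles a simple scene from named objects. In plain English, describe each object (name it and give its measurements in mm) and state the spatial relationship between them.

A is a simple wooden stool: a rectangular seat 280 mm (x) by 259 mm (y), 35 mm thick, top face at z = 432 mm, on four round legs, each 34 mm in diameter. The legs rest on z = 0, each leg's axis is inset half a diameter from the nearest pair of seat edges (so the leg's bounding box is flush with the corner).

B is a spool: two coaxial disc flanges of radius 85 mm and thickness 24 mm, joined by a core cylinder of radius 25 mm and height 104 mm. The lower flange rests on z = 0 and the three cylinders share a vertical axis.

The spool is on top of the stool.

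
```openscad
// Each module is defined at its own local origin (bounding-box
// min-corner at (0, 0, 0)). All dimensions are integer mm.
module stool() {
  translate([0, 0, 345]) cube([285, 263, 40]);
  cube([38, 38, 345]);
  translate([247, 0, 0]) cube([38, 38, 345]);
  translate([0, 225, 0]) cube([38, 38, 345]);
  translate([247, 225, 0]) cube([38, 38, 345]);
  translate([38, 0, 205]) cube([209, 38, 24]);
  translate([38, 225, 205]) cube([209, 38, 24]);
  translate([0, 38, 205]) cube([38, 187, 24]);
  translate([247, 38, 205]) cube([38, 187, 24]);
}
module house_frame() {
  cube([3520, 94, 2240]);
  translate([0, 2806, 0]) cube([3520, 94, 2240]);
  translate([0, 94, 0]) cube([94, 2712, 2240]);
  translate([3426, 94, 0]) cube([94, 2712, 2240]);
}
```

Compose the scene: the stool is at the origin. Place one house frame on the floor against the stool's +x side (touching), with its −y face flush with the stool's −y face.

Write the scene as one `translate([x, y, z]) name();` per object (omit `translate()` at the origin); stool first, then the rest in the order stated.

stool();
translate([285, 0, 0]) house_frame();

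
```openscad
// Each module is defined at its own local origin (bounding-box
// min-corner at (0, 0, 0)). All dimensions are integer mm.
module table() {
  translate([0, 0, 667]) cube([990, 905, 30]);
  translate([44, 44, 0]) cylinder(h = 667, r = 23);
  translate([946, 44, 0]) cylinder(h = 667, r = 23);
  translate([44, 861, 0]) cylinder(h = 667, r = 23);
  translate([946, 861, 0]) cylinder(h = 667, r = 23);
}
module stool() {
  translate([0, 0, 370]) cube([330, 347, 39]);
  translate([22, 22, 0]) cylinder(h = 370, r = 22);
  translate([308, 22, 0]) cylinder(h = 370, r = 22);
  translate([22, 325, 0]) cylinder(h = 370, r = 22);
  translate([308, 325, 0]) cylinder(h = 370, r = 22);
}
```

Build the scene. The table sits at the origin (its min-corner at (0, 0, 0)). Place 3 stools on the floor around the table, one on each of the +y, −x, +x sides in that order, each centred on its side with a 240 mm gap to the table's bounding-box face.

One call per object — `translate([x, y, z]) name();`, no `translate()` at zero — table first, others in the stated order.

table();
translate([330, 1145, 0]) stool();
translate([-570, 279, 0]) stool();
translate([1230, 279, 0]) stool();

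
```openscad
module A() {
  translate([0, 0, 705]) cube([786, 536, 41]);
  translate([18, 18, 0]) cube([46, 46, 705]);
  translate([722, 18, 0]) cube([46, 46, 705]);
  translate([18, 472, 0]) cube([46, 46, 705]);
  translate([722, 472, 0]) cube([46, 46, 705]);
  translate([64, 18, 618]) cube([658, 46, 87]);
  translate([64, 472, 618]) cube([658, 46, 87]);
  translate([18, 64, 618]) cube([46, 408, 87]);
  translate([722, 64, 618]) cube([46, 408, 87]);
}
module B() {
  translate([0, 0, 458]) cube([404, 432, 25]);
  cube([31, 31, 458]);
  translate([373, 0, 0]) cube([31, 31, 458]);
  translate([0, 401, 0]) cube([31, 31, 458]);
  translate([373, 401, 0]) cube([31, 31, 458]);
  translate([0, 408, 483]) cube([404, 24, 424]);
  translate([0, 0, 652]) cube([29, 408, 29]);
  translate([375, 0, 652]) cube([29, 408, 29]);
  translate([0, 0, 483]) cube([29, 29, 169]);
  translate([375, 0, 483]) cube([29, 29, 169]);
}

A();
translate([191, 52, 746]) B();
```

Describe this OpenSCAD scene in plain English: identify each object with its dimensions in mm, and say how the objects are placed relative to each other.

A is a rectangular dining table. The top is 786×536×41 mm with its upper surface at z = 746 mm. It stands on four 46×46 mm square legs, each inset 18 mm from the nearest pair of top edges, running from the floor to the underside of the top. Four apron rails, 46 mm thick and 87 mm tall, run between adjacent legs with their top edges flush with the underside of the top and their outer faces flush with the legs' outer faces.

B is a chair: 404×432 mm seat, 25 mm thick, top at z = 483 mm, on four 31 mm square corner legs flush with the seat edges. A 24 mm thick backrest slab spans the full seat width, extending 424 mm above the seat top, its back face flush with the seat's +y edge. Two armrests of 29×29 mm section run along each side from the seat's front edge to the front of the backrest, top faces 198 mm above the seat top and outer faces flush with the seat's x-edges; a 29×29 mm post under the front of each armrest stands on the seat at the front corner.

The chair is on top of the table, centred.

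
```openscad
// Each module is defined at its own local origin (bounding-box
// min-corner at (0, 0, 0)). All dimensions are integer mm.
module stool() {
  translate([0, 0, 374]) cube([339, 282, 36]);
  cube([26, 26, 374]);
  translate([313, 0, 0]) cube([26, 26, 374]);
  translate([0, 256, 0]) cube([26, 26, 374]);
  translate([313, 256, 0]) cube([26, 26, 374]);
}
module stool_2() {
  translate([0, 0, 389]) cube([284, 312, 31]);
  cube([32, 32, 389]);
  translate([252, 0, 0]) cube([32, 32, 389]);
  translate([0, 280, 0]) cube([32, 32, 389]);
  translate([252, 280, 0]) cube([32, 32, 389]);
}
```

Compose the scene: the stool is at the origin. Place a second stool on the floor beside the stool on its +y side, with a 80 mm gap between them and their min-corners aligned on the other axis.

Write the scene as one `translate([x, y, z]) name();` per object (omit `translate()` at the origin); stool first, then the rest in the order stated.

stool();
translate([0, 362, 0]) stool_2();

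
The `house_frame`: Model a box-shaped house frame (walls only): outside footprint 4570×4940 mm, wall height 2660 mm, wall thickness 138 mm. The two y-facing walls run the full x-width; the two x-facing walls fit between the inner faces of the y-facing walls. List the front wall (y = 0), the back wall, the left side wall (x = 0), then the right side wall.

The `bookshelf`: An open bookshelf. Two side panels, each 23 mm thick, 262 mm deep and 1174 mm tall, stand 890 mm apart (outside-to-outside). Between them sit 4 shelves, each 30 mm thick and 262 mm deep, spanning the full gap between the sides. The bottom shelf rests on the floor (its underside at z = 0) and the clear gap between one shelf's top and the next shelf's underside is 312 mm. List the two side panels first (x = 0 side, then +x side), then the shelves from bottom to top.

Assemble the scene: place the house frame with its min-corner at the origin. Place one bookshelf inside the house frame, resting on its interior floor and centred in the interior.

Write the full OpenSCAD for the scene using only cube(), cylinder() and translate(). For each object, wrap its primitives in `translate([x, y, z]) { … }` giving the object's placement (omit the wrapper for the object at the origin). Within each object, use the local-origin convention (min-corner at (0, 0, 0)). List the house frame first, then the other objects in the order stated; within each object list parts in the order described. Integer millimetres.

cube([4570, 138, 2660]);
translate([0, 4802, 0]) cube([4570, 138, 2660]);
translate([0, 138, 0]) cube([138, 4664, 2660]);
translate([4432, 138, 0]) cube([138, 4664, 2660]);
translate([1840, 2339, 0]) {
  cube([23, 262, 1174]);
  translate([867, 0, 0]) cube([23, 262, 1174]);
  translate([23, 0, 0]) cube([844, 262, 30]);
  translate([23, 0, 342]) cube([844, 262, 30]);
  translate([23, 0, 684]) cube([844, 262, 30]);
  translate([23, 0, 1026]) cube([844, 262, 30]);
}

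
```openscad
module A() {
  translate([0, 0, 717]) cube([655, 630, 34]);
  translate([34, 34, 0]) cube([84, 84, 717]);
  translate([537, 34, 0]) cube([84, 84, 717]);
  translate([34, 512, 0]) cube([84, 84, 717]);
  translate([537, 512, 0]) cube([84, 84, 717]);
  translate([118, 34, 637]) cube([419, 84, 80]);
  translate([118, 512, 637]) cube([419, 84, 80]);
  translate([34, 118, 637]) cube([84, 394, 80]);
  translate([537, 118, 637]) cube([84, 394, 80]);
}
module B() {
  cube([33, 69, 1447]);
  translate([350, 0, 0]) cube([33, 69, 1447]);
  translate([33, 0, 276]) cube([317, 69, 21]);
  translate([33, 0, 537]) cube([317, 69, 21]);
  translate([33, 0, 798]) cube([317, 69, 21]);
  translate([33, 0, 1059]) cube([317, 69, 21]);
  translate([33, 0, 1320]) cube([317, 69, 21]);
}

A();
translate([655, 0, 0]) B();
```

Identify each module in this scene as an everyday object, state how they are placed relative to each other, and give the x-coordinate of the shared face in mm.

A is a table. B is a ladder. The ladder is against the table's +x side, with their −y faces flush. The x-coordinate of the shared face is 655 mm.

The table's +x face and the ladder's −x face are both at x = 655 mm.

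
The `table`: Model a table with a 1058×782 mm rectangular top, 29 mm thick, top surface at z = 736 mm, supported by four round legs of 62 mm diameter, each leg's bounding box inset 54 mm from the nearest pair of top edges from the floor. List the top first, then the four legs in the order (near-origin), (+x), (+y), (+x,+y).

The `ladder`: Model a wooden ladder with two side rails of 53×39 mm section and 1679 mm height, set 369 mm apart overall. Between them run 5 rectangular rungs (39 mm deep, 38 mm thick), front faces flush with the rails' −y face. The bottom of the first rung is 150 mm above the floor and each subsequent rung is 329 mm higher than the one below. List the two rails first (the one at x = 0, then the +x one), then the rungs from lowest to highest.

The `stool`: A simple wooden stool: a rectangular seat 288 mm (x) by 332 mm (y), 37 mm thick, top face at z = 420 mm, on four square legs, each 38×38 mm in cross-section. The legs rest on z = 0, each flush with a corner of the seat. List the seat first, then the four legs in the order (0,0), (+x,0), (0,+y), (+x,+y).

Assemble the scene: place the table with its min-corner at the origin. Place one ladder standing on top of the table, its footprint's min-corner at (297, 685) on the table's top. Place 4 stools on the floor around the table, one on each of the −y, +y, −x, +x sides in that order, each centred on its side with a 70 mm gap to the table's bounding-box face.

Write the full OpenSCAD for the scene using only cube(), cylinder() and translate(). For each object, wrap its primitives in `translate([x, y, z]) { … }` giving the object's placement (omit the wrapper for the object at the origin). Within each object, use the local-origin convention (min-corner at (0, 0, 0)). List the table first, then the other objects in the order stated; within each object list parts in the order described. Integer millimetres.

translate([0, 0, 707]) cube([1058, 782, 29]);
translate([85, 85, 0]) cylinder(h = 707, r = 31);
translate([973, 85, 0]) cylinder(h = 707, r = 31);
translate([85, 697, 0]) cylinder(h = 707, r = 31);
translate([973, 697, 0]) cylinder(h = 707, r = 31);
translate([297, 685, 736]) {
  cube([53, 39, 1679]);
  translate([316, 0, 0]) cube([53, 39, 1679]);
  translate([53, 0, 150]) cube([263, 39, 38]);
  translate([53, 0, 479]) cube([263, 39, 38]);
  translate([53, 0, 808]) cube([263, 39, 38]);
  translate([53, 0, 1137]) cube([263, 39, 38]);
  translate([53, 0, 1466]) cube([263, 39, 38]);
}
translate([385, -402, 0]) {
  translate([0, 0, 383]) cube([288, 332, 37]);
  cube([38, 38, 383]);
  translate([250, 0, 0]) cube([38, 38, 383]);
  translate([0, 294, 0]) cube([38, 38, 383]);
  translate([250, 294, 0]) cube([38, 38, 383]);
}
translate([385, 852, 0]) {
  translate([0, 0, 383]) cube([288, 332, 37]);
  cube([38, 38, 383]);
  translate([250, 0, 0]) cube([38, 38, 383]);
  translate([0, 294, 0]) cube([38, 38, 383]);
  translate([250, 294, 0]) cube([38, 38, 383]);
}
translate([-358, 225, 0]) {
  translate([0, 0, 383]) cube([288, 332, 37]);
  cube([38, 38, 383]);
  translate([250, 0, 0]) cube([38, 38, 383]);
  translate([0, 294, 0]) cube([38, 38, 383]);
  translate([250, 294, 0]) cube([38, 38, 383]);
}
translate([1128, 225, 0]) {
  translate([0, 0, 383]) cube([288, 332, 37]);
  cube([38, 38, 383]);
  translate([250, 0, 0]) cube([38, 38, 383]);
  translate([0, 294, 0]) cube([38, 38, 383]);
  translate([250, 294, 0]) cube([38, 38, 383]);
}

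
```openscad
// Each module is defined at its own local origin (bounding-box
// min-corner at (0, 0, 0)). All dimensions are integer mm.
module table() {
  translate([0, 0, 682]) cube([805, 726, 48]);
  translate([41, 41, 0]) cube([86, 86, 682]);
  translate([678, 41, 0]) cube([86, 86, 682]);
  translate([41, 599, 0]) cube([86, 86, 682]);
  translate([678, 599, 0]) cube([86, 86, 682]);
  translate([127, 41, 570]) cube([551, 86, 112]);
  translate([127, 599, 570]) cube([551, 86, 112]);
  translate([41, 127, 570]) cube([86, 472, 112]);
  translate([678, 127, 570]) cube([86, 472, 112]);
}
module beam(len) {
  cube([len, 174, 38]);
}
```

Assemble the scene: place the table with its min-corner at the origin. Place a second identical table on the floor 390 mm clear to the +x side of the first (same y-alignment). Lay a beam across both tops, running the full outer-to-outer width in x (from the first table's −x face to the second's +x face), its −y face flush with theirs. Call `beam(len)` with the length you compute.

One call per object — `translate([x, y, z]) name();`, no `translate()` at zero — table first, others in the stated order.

table();
translate([1195, 0, 0]) table();
translate([0, 0, 730]) beam(2000);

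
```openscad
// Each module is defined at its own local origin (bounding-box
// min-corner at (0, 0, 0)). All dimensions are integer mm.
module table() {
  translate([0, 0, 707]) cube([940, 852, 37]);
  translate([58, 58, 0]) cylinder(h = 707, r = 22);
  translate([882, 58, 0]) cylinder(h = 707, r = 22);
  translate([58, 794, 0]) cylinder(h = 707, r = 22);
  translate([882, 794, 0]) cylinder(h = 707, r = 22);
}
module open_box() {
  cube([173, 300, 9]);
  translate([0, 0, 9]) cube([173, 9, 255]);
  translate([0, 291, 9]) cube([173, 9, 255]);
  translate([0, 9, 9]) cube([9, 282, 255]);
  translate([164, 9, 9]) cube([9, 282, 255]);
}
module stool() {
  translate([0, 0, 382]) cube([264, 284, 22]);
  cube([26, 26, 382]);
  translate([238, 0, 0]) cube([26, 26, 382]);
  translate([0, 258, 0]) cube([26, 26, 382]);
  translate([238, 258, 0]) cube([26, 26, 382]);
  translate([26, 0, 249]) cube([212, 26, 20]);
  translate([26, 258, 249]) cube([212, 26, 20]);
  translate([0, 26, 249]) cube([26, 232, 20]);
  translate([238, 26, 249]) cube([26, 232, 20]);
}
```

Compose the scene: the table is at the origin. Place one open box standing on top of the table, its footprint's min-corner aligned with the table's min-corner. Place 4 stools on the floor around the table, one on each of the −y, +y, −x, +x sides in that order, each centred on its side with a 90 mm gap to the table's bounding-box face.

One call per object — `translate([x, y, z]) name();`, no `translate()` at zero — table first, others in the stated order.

table();
translate([0, 0, 744]) open_box();
translate([338, -374, 0]) stool();
translate([338, 942, 0]) stool();
translate([-354, 284, 0]) stool();
translate([1030, 284, 0]) stool();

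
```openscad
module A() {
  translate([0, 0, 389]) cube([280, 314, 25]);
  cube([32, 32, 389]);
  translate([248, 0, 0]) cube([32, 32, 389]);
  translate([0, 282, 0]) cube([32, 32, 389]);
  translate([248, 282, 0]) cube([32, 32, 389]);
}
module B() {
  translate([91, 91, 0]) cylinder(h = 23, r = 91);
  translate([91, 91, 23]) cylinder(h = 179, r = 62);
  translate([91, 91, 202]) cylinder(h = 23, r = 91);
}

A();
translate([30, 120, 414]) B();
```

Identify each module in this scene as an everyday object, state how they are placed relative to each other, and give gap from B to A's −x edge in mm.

The spool's min-x is at 30; the stool's min-x is 0; gap = 30 mm.

A is a stool. B is a spool. The spool is on top of the stool. The gap from the spool to the stool's −x edge is 30 mm.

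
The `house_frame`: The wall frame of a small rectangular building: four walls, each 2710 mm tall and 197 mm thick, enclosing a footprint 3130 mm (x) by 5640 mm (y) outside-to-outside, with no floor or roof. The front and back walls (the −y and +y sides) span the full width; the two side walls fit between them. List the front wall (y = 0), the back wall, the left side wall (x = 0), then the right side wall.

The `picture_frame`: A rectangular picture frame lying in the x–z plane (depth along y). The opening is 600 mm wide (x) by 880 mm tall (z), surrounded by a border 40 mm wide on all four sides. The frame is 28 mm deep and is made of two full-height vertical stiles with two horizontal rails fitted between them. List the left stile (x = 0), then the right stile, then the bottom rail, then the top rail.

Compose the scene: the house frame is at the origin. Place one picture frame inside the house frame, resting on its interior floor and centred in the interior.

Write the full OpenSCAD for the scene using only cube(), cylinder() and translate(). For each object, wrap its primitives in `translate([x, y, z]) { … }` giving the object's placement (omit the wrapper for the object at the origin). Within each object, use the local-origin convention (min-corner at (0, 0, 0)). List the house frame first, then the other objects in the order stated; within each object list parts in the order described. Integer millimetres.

cube([3130, 197, 2710]);
translate([0, 5443, 0]) cube([3130, 197, 2710]);
translate([0, 197, 0]) cube([197, 5246, 2710]);
translate([2933, 197, 0]) cube([197, 5246, 2710]);
translate([1225, 2806, 0]) {
  cube([40, 28, 960]);
  translate([640, 0, 0]) cube([40, 28, 960]);
  translate([40, 0, 0]) cube([600, 28, 40]);
  translate([40, 0, 920]) cube([600, 28, 40]);
}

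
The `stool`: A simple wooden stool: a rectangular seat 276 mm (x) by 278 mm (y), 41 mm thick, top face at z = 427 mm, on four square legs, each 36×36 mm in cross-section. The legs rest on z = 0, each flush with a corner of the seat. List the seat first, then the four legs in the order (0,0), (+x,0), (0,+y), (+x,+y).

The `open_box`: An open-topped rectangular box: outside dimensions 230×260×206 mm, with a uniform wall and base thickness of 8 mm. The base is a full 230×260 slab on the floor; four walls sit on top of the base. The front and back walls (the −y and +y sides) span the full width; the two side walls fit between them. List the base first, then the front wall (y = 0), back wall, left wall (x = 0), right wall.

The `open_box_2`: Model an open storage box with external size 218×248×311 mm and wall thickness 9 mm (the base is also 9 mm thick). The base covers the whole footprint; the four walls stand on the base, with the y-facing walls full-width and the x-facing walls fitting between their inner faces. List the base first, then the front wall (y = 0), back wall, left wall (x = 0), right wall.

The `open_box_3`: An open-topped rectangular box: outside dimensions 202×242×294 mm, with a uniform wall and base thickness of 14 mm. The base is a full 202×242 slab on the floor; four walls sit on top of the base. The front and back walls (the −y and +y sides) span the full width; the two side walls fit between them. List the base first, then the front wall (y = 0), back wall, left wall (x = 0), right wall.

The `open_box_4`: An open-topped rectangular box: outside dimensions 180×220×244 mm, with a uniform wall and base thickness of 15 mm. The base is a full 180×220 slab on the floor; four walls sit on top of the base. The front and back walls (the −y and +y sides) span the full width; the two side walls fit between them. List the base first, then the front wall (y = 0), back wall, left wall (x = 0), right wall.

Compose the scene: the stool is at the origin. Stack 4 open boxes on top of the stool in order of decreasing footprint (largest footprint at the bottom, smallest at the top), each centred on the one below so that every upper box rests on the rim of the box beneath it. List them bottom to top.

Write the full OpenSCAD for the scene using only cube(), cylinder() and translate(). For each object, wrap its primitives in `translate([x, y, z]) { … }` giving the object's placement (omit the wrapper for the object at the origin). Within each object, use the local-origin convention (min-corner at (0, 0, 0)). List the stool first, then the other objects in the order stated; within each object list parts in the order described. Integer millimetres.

translate([0, 0, 386]) cube([276, 278, 41]);
cube([36, 36, 386]);
translate([240, 0, 0]) cube([36, 36, 386]);
translate([0, 242, 0]) cube([36, 36, 386]);
translate([240, 242, 0]) cube([36, 36, 386]);
translate([23, 9, 427]) {
  cube([230, 260, 8]);
  translate([0, 0, 8]) cube([230, 8, 198]);
  translate([0, 252, 8]) cube([230, 8, 198]);
  translate([0, 8, 8]) cube([8, 244, 198]);
  translate([222, 8, 8]) cube([8, 244, 198]);
}
translate([29, 15, 633]) {
  cube([218, 248, 9]);
  translate([0, 0, 9]) cube([218, 9, 302]);
  translate([0, 239, 9]) cube([218, 9, 302]);
  translate([0, 9, 9]) cube([9, 230, 302]);
  translate([209, 9, 9]) cube([9, 230, 302]);
}
translate([37, 18, 944]) {
  cube([202, 242, 14]);
  translate([0, 0, 14]) cube([202, 14, 280]);
  translate([0, 228, 14]) cube([202, 14, 280]);
  translate([0, 14, 14]) cube([14, 214, 280]);
  translate([188, 14, 14]) cube([14, 214, 280]);
}
translate([48, 29, 1238]) {
  cube([180, 220, 15]);
  translate([0, 0, 15]) cube([180, 15, 229]);
  translate([0, 205, 15]) cube([180, 15, 229]);
  translate([0, 15, 15]) cube([15, 190, 229]);
  translate([165, 15, 15]) cube([15, 190, 229]);
}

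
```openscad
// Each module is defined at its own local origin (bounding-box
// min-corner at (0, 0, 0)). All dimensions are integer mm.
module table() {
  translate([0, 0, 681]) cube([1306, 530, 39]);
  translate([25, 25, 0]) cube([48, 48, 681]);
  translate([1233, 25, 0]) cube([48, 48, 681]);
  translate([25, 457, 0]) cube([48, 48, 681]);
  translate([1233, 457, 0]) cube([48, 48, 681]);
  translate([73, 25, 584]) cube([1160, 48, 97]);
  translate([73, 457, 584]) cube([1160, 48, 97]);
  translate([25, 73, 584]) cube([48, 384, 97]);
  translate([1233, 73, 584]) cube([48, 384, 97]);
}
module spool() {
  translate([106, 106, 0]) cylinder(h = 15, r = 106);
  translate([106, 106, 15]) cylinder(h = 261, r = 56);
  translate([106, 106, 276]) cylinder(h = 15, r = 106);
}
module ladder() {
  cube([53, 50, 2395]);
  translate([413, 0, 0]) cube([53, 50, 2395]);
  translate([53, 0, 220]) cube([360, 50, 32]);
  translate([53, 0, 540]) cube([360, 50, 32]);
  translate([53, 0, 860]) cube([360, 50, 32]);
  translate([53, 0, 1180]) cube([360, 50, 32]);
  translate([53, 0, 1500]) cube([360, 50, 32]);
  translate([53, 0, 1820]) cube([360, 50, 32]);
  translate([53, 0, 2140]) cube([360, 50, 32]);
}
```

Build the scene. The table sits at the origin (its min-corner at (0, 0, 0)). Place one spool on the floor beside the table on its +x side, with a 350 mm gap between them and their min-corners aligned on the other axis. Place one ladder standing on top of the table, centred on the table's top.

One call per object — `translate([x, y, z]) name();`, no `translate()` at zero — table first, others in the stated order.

table();
translate([1656, 0, 0]) spool();
translate([420, 240, 720]) ladder();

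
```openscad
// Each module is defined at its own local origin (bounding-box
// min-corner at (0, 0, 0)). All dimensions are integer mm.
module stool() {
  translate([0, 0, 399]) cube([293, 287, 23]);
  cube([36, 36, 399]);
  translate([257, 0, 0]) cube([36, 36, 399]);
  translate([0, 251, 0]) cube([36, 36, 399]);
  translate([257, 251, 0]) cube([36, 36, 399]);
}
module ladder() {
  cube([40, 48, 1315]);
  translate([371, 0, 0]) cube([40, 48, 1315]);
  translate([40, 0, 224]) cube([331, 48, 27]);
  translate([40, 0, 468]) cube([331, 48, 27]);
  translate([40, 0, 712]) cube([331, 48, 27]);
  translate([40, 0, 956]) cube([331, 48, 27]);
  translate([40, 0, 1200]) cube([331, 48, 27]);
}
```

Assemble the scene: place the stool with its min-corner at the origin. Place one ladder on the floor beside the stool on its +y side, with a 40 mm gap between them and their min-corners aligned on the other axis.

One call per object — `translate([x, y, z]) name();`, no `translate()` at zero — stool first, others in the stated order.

stool();
translate([0, 327, 0]) ladder();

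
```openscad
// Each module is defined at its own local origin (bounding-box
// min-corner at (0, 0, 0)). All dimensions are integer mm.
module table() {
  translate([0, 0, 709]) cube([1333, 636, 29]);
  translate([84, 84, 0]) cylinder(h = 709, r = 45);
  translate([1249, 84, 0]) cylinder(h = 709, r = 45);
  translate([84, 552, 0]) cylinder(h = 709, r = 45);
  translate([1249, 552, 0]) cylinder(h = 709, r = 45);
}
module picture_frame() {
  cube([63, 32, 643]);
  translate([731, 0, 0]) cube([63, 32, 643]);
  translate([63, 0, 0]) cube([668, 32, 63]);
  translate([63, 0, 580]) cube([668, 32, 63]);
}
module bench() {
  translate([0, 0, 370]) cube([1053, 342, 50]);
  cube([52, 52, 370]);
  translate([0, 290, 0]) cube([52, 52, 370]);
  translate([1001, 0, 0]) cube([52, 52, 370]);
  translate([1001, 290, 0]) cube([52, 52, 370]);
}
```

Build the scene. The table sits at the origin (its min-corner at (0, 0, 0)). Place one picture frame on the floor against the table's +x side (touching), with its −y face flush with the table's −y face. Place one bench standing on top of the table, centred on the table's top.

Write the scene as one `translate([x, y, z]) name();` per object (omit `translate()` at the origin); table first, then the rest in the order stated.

table();
translate([1333, 0, 0]) picture_frame();
translate([140, 147, 738]) bench();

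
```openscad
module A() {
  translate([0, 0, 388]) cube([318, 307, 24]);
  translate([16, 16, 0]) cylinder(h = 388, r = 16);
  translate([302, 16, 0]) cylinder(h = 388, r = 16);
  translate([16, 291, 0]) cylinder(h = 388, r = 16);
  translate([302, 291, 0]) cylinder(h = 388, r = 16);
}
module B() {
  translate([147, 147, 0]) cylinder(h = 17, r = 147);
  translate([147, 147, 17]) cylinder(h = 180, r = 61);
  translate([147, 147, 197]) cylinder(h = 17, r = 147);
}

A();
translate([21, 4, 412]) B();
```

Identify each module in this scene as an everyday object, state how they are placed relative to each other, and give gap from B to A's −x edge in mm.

A is a stool. B is a spool. The spool is on top of the stool. The gap from the spool to the stool's −x edge is 21 mm.

The spool's min-x is at 21; the stool's min-x is 0; gap = 21 mm.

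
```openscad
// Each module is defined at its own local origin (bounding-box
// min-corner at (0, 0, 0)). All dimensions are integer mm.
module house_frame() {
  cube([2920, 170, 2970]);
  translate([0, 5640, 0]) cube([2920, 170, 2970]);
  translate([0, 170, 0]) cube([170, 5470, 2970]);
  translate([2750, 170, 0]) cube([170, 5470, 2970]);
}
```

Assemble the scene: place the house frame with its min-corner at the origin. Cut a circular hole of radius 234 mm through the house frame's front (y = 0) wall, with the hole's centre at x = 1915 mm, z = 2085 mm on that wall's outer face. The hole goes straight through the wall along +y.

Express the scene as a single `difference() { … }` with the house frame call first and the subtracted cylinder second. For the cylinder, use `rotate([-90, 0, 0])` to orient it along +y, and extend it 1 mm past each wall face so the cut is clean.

difference() {
  house_frame();
  translate([1915, -1, 2085]) rotate([-90, 0, 0]) cylinder(h = 172, r = 234);
}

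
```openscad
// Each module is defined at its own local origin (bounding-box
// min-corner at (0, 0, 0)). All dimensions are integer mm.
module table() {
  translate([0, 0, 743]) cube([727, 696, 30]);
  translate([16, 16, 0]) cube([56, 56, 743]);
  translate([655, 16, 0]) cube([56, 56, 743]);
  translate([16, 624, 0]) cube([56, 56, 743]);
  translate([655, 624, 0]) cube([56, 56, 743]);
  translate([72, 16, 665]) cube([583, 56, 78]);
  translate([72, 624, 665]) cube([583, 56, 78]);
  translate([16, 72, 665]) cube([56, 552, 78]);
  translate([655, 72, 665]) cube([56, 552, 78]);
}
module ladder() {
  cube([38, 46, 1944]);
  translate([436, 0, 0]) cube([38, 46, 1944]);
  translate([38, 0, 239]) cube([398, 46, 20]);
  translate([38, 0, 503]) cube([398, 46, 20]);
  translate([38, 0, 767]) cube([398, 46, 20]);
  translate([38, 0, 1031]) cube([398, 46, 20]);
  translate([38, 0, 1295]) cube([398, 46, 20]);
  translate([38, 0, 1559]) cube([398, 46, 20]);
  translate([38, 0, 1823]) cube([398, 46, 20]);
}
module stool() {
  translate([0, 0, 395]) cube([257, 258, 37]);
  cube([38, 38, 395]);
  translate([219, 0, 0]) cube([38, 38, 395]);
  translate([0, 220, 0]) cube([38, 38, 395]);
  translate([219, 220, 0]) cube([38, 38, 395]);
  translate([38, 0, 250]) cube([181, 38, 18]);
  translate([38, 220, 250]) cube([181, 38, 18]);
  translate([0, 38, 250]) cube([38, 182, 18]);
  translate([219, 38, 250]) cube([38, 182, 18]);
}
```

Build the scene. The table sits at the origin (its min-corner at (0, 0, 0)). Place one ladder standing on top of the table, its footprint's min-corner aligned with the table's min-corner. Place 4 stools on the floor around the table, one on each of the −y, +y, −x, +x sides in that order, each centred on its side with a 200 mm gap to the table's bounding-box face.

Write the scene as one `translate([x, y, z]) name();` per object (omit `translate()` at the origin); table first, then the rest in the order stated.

table();
translate([0, 0, 773]) ladder();
translate([235, -458, 0]) stool();
translate([235, 896, 0]) stool();
translate([-457, 219, 0]) stool();
translate([927, 219, 0]) stool();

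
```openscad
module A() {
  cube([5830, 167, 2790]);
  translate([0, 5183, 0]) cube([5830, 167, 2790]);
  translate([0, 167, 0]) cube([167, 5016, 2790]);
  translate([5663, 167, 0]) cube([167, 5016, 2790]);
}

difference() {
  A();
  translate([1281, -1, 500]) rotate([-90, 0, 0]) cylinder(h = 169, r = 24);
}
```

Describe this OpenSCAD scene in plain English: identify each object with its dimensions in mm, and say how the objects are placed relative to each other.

A is the wall frame of a small rectangular building: four walls, each 2790 mm tall and 167 mm thick, enclosing a footprint 5830 mm (x) by 5350 mm (y) outside-to-outside, with no floor or roof. The front and back walls (the −y and +y sides) span the full width; the two side walls fit between them.

The house frame has a circular hole of radius 24 mm through its front wall, centred at (x = 1281, z = 500).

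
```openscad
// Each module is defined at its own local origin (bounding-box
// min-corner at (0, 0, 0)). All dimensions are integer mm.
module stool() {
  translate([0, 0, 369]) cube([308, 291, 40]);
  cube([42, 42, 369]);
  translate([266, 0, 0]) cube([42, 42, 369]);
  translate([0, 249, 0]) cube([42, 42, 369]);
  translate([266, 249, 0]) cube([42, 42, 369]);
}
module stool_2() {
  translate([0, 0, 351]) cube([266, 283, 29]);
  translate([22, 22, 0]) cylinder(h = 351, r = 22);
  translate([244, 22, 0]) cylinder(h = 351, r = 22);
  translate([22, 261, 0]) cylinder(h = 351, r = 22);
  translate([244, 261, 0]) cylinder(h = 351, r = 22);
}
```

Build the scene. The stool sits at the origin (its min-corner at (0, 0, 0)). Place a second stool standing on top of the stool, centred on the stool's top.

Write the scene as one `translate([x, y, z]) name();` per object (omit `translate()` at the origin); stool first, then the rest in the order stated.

stool();
translate([21, 4, 409]) stool_2();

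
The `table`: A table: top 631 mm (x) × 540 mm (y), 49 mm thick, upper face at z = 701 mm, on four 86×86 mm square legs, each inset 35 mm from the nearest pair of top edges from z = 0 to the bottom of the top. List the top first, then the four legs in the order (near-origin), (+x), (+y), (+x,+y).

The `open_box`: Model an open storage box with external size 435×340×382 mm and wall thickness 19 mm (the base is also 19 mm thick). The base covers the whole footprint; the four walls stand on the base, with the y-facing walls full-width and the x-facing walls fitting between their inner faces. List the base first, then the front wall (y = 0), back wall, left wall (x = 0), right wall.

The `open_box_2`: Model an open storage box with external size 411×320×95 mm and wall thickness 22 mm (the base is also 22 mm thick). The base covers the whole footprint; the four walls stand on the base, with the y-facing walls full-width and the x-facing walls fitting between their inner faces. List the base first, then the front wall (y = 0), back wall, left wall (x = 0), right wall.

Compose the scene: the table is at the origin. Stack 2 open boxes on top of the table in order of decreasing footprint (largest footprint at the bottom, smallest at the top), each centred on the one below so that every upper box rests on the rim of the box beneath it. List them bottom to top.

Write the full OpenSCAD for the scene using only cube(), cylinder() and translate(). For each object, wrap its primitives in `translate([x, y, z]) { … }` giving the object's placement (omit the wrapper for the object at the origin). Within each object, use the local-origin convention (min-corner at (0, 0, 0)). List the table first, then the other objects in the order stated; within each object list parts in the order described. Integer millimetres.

translate([0, 0, 652]) cube([631, 540, 49]);
translate([35, 35, 0]) cube([86, 86, 652]);
translate([510, 35, 0]) cube([86, 86, 652]);
translate([35, 419, 0]) cube([86, 86, 652]);
translate([510, 419, 0]) cube([86, 86, 652]);
translate([98, 100, 701]) {
  cube([435, 340, 19]);
  translate([0, 0, 19]) cube([435, 19, 363]);
  translate([0, 321, 19]) cube([435, 19, 363]);
  translate([0, 19, 19]) cube([19, 302, 363]);
  translate([416, 19, 19]) cube([19, 302, 363]);
}
translate([110, 110, 1083]) {
  cube([411, 320, 22]);
  translate([0, 0, 22]) cube([411, 22, 73]);
  translate([0, 298, 22]) cube([411, 22, 73]);
  translate([0, 22, 22]) cube([22, 276, 73]);
  translate([389, 22, 22]) cube([22, 276, 73]);
}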